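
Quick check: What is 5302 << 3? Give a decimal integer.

42416

5302 = 0001010010110110
shift left by 3 → 1010010110110000 = 42416
(equivalently, 5302 × 2^3 = 5302 × 8)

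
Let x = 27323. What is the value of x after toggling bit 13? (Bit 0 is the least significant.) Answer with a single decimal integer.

x = 110101010111011
bit 13 is currently 1; toggle it via x ^ (1 << 13) = x ^ 8192
→ 100101010111011 = 19131

19131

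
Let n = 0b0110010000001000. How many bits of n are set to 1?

4

n = 110010000001000
Count the 1s: 1 + 1 + 1 + 1 = 4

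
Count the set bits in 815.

7

815 = 1100101111
Count the 1s: 1 + 1 + 1 + 1 + 1 + 1 + 1 = 7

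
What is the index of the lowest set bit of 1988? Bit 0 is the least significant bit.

2

1988 = 11111000100
Trailing zeros: 2, so the lowest set bit is bit 2 (value 4).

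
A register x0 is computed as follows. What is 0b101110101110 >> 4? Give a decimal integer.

x = 101110101110
shift right by 4 → 000010111010 = 186
(equivalently, floor(2990 / 16))

186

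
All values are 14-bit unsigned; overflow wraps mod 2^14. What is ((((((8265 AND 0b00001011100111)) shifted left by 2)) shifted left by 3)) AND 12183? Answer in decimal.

8265 = 10000001001001
0b00001011100111 = 00001011100111
→ AND → 00000001000001 = 65
→ shifted left by 2 (mod 2^14) → 00000100000100 = 260
→ shifted left by 3 (mod 2^14) → 00100000100000 = 2080
12183 = 10111110010111
→ AND → 00100000000000 = 2048

2048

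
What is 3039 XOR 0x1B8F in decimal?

4176

3039 = 0101111011111
0x1B8F = 1101110001111
XOR → 1000001010000 = 4176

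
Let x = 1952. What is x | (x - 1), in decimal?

x = 11110100000 = 1952
x - 1 = 11110011111
OR    = 11110111111 = 1983
(x | (x - 1) sets all bits below the lowest set bit.)

1983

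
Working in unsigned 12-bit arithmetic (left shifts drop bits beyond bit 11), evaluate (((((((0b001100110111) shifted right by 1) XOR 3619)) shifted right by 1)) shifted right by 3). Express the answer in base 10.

251

0b001100110111 = 001100110111
→ shifted right by 1 → 000110011011 = 411
3619 = 111000100011
→ XOR → 111110111000 = 4024
→ shifted right by 1 → 011111011100 = 2012
→ shifted right by 3 → 000011111011 = 251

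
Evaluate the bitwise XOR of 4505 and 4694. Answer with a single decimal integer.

975

4505 = 1000110011001
4694 = 1001001010110
XOR → 0001111001111 = 975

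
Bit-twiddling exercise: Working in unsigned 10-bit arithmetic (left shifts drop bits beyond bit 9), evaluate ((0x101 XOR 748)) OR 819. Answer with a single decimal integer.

0x101 = 0100000001
748 = 1011101100
→ XOR → 1111101101 = 1005
819 = 1100110011
→ OR → 1111111111 = 1023

1023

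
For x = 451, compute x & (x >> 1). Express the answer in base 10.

x = 111000011 = 451
x>>1 = 011100001
AND  = 011000001 = 193
(x & (x >> 1) has a 1 wherever x has two consecutive 1 bits.)

193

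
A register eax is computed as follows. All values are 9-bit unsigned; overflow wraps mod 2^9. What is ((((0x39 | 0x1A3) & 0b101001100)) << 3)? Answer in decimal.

64

0x39 = 000111001
0x1A3 = 110100011
→ | → 110111011 = 443
0b101001100 = 101001100
→ & → 100001000 = 264
→ << 3 (mod 2^9) → 001000000 = 64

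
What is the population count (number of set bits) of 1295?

1295 = 10100001111
Count the 1s: 1 + 1 + 1 + 1 + 1 + 1 = 6

6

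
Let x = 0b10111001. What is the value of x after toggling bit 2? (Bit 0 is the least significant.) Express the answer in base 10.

189

x = 10111001
bit 2 is currently 0; toggle it via x ^ (1 << 2) = x ^ 4
→ 10111101 = 189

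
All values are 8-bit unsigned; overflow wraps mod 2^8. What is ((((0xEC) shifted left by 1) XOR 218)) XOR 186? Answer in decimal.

184

0xEC = 11101100
→ shifted left by 1 (mod 2^8) → 11011000 = 216
218 = 11011010
→ XOR → 00000010 = 2
186 = 10111010
→ XOR → 10111000 = 184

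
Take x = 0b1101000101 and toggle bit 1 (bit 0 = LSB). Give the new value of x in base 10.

839

x = 1101000101
bit 1 is currently 0; toggle it via x ^ (1 << 1) = x ^ 2
→ 1101000111 = 839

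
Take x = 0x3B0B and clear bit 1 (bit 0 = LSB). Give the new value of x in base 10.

15113

x = 11101100001011
bit 1 is currently 1; clear it via x & ~(1 << 1) = x & ~2
→ 11101100001001 = 15113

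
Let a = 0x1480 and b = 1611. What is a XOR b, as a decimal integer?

4811

0x1480 = 1010010000000
1611 = 0011001001011
XOR → 1001011001011 = 4811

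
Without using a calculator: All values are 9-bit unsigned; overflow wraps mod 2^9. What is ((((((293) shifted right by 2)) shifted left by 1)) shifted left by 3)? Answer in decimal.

293 = 100100101
→ shifted right by 2 → 001001001 = 73
→ shifted left by 1 (mod 2^9) → 010010010 = 146
→ shifted left by 3 (mod 2^9) → 010010000 = 144

144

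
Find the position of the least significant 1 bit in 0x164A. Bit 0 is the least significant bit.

0x164A = 1011001001010
Trailing zeros: 1, so the lowest set bit is bit 1 (value 2).

1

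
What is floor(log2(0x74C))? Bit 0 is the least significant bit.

0x74C = 11101001100
The topmost 1 is at position 10 (since 2^10 = 1024 ≤ 1868 < 2048).

10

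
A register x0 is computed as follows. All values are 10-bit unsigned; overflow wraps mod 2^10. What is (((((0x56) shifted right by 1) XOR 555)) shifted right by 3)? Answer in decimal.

64

0x56 = 0001010110
→ shifted right by 1 → 0000101011 = 43
555 = 1000101011
→ XOR → 1000000000 = 512
→ shifted right by 3 → 0001000000 = 64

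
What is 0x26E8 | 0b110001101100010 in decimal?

26602

0x26E8 = 010011011101000
b = 110001101100010
 OR → 110011111101010 = 26602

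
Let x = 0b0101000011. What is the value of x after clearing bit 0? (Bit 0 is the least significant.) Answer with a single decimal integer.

322

x = 0101000011
bit 0 is currently 1; clear it via x & ~(1 << 0) = x & ~1
→ 0101000010 = 322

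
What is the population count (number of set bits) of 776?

3

776 = 1100001000
Count the 1s: 1 + 1 + 1 = 3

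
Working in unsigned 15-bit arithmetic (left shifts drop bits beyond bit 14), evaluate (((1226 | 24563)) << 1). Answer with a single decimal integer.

1226 = 000010011001010
24563 = 101111111110011
→ | → 101111111111011 = 24571
→ << 1 (mod 2^15) → 011111111110110 = 16374

16374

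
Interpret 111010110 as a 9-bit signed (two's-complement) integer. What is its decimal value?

-42

pattern = 111010110 (MSB is 1 ⇒ negative)
Invert: 000101001, add 1 → 000101010 = 42, so the value is -42.
(Equivalently: 470 - 2^9 = 470 - 512 = -42.)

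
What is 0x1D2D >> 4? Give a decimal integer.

0x1D2D = 1110100101101
shift right by 4 → 0000111010010 = 466
(equivalently, floor(7469 / 16))

466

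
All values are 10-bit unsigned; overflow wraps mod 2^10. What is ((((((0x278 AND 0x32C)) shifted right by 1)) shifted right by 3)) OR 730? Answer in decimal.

0x278 = 1001111000
0x32C = 1100101100
→ AND → 1000101000 = 552
→ shifted right by 1 → 0100010100 = 276
→ shifted right by 3 → 0000100010 = 34
730 = 1011011010
→ OR → 1011111010 = 762

762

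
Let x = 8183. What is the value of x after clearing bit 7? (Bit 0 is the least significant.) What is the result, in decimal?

8055

x = 1111111110111
bit 7 is currently 1; clear it via x & ~(1 << 7) = x & ~128
→ 1111101110111 = 8055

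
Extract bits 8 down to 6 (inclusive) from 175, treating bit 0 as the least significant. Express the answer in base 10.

v = 010101111
Shift right by 6: 010
Mask low 3 bits: 010 = 2

2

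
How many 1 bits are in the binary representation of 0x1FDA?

10

0x1FDA = 1111111011010
Count the 1s: 1 + 1 + 1 + 1 + 1 + 1 + 1 + 1 + 1 + 1 = 10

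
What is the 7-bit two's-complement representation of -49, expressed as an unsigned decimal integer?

79

49 in 7 bits: 0110001
Invert: 1001110
Add 1:  1001111 = 79
(Check: 2^7 - 49 = 128 - 49 = 79.)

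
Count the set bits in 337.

337 = 101010001
Count the 1s: 1 + 1 + 1 + 1 = 4

4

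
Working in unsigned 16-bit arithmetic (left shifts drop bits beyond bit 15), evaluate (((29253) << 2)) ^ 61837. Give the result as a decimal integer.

29253 = 0111001001000101
→ << 2 (mod 2^16) → 1100100100010100 = 51476
61837 = 1111000110001101
→ ^ → 0011100010011001 = 14489

14489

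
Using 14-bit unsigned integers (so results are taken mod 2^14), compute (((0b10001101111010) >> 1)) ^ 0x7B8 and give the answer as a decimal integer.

0b10001101111010 = 10001101111010
→ >> 1 → 01000110111101 = 4541
0x7B8 = 00011110111000
→ ^ → 01011000000101 = 5637

5637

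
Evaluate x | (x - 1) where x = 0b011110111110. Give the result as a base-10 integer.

1983

x = 11110111110 = 1982
x - 1 = 11110111101
OR    = 11110111111 = 1983
(x | (x - 1) sets all bits below the lowest set bit.)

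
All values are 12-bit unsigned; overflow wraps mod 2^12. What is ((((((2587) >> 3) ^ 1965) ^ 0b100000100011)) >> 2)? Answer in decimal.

947

2587 = 101000011011
→ >> 3 → 000101000011 = 323
1965 = 011110101101
→ ^ → 011011101110 = 1774
0b100000100011 = 100000100011
→ ^ → 111011001101 = 3789
→ >> 2 → 001110110011 = 947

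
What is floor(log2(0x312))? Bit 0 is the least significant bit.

0x312 = 1100010010
The topmost 1 is at position 9 (since 2^9 = 512 ≤ 786 < 1024).

9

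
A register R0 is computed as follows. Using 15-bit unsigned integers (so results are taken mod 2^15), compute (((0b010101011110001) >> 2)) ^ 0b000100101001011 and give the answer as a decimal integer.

1015

0b010101011110001 = 010101011110001
→ >> 2 → 000101010111100 = 2748
0b000100101001011 = 000100101001011
→ ^ → 000001111110111 = 1015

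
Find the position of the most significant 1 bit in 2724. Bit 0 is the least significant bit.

2724 = 101010100100
The topmost 1 is at position 11 (since 2^11 = 2048 ≤ 2724 < 4096).

11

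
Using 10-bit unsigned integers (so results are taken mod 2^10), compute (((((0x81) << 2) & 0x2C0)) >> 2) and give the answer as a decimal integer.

128

0x81 = 0010000001
→ << 2 (mod 2^10) → 1000000100 = 516
0x2C0 = 1011000000
→ & → 1000000000 = 512
→ >> 2 → 0010000000 = 128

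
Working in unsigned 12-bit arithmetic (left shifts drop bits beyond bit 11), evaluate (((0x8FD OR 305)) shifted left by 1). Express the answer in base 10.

0x8FD = 100011111101
305 = 000100110001
→ OR → 100111111101 = 2557
→ shifted left by 1 (mod 2^12) → 001111111010 = 1018

1018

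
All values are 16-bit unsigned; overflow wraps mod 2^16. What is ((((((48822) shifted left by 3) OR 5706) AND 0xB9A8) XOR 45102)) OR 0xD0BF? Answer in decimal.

48822 = 1011111010110110
→ shifted left by 3 (mod 2^16) → 1111010110110000 = 62896
5706 = 0001011001001010
→ OR → 1111011111111010 = 63482
0xB9A8 = 1011100110101000
→ AND → 1011000110101000 = 45480
45102 = 1011000000101110
→ XOR → 0000000110000110 = 390
0xD0BF = 1101000010111111
→ OR → 1101000110111111 = 53695

53695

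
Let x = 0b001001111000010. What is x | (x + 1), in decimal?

5059

x = 1001111000010 = 5058
x + 1 = 1001111000011
OR    = 1001111000011 = 5059
(x | (x + 1) sets the lowest cleared bit.)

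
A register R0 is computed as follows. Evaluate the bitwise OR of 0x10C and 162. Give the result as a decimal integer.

0x10C = 100001100
162 = 010100010
 OR → 110101110 = 430

430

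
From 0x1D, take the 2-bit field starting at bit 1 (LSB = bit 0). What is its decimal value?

2

v = 00011101
Shift right by 1: 0001110
Mask low 2 bits: 10 = 2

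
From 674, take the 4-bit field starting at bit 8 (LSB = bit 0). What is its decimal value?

v = 001010100010
Shift right by 8: 0010
Mask low 4 bits: 0010 = 2

2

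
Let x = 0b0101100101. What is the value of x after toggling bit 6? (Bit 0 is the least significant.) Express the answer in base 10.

293

x = 0101100101
bit 6 is currently 1; toggle it via x ^ (1 << 6) = x ^ 64
→ 0100100101 = 293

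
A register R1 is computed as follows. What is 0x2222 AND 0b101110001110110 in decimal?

34

0x2222 = 010001000100010
b = 101110001110110
AND → 000000000100010 = 34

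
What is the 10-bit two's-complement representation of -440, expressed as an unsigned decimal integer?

584

440 in 10 bits: 0110111000
Invert: 1001000111
Add 1:  1001001000 = 584
(Check: 2^10 - 440 = 1024 - 440 = 584.)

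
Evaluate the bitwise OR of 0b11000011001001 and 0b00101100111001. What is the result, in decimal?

15353

a = 11000011001001
b = 00101100111001
 OR → 11101111111001 = 15353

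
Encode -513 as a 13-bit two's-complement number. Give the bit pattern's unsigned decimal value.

7679

513 in 13 bits: 0001000000001
Invert: 1110111111110
Add 1:  1110111111111 = 7679
(Check: 2^13 - 513 = 8192 - 513 = 7679.)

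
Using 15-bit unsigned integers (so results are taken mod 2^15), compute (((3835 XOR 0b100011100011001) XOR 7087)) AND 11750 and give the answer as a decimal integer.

3835 = 000111011111011
0b100011100011001 = 100011100011001
→ XOR → 100100111100010 = 18914
7087 = 001101110101111
→ XOR → 101001001001101 = 21069
11750 = 010110111100110
→ AND → 000000001000100 = 68

68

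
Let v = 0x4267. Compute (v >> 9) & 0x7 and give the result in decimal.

v = 100001001100111
Shift right by 9: 100001
Mask low 3 bits: 001 = 1

1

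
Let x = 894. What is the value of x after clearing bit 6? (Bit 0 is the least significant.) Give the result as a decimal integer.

x = 01101111110
bit 6 is currently 1; clear it via x & ~(1 << 6) = x & ~64
→ 01100111110 = 830

830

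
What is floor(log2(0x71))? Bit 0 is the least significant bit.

6

0x71 = 1110001
The topmost 1 is at position 6 (since 2^6 = 64 ≤ 113 < 128).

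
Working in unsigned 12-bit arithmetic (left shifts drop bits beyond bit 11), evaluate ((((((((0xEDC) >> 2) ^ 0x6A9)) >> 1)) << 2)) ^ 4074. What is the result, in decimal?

0xEDC = 111011011100
→ >> 2 → 001110110111 = 951
0x6A9 = 011010101001
→ ^ → 010100011110 = 1310
→ >> 1 → 001010001111 = 655
→ << 2 (mod 2^12) → 101000111100 = 2620
4074 = 111111101010
→ ^ → 010111010110 = 1494

1494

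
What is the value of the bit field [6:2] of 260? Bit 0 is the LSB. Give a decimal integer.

1

v = 000100000100
Shift right by 2: 0001000001
Mask low 5 bits: 00001 = 1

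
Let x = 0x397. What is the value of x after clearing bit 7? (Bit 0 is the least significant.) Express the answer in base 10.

791

x = 01110010111
bit 7 is currently 1; clear it via x & ~(1 << 7) = x & ~128
→ 01100010111 = 791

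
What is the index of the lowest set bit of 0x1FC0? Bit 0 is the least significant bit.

6

0x1FC0 = 1111111000000
Trailing zeros: 6, so the lowest set bit is bit 6 (value 64).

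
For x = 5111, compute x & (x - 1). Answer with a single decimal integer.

x = 1001111110111 = 5111
x - 1 = 1001111110110
AND   = 1001111110110 = 5110
(x & (x - 1) clears the lowest set bit of x.)

5110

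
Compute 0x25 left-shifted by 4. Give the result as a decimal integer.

0x25 = 0000100101
shift left by 4 → 1001010000 = 592
(equivalently, 37 × 2^4 = 37 × 16)

592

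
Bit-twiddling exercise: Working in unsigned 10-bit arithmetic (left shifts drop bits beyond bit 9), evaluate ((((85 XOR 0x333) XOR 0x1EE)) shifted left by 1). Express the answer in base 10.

272

85 = 0001010101
0x333 = 1100110011
→ XOR → 1101100110 = 870
0x1EE = 0111101110
→ XOR → 1010001000 = 648
→ shifted left by 1 (mod 2^10) → 0100010000 = 272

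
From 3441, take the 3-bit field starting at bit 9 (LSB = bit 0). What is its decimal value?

6

v = 0110101110001
Shift right by 9: 0110
Mask low 3 bits: 110 = 6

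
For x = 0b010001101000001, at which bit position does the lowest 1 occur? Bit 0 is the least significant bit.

0b010001101000001 = 10001101000001
Trailing zeros: 0, so the lowest set bit is bit 0 (value 1).

0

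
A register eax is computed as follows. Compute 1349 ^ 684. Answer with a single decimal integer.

1349 = 10101000101
684 = 01010101100
XOR → 11111101001 = 2025

2025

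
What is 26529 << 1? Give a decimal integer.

26529 = 0110011110100001
shift left by 1 → 1100111101000010 = 53058
(equivalently, 26529 × 2^1 = 26529 × 2)

53058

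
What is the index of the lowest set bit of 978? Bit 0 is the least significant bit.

1

978 = 1111010010
Trailing zeros: 1, so the lowest set bit is bit 1 (value 2).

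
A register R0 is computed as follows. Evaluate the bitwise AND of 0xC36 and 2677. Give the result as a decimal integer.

0xC36 = 110000110110
2677 = 101001110101
AND → 100000110100 = 2100

2100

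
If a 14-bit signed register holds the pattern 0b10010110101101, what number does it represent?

pattern = 10010110101101 (MSB is 1 ⇒ negative)
Invert: 01101001010010, add 1 → 01101001010011 = 6739, so the value is -6739.
(Equivalently: 9645 - 2^14 = 9645 - 16384 = -6739.)

-6739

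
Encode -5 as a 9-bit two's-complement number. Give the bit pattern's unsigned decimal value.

507

5 in 9 bits: 000000101
Invert: 111111010
Add 1:  111111011 = 507
(Check: 2^9 - 5 = 512 - 5 = 507.)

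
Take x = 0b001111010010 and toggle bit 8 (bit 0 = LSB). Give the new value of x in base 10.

x = 001111010010
bit 8 is currently 1; toggle it via x ^ (1 << 8) = x ^ 256
→ 001011010010 = 722

722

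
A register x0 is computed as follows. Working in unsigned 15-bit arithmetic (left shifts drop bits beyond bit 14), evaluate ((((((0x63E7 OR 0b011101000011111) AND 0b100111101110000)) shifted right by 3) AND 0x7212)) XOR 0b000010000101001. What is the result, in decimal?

0x63E7 = 110001111100111
0b011101000011111 = 011101000011111
→ OR → 111101111111111 = 31743
0b100111101110000 = 100111101110000
→ AND → 100101101110000 = 19312
→ shifted right by 3 → 000100101101110 = 2414
0x7212 = 111001000010010
→ AND → 000000000000010 = 2
0b000010000101001 = 000010000101001
→ XOR → 000010000101011 = 1067

1067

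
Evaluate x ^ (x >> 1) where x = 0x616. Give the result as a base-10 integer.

1309

x = 11000010110 = 1558
x>>1 = 01100001011
XOR  = 10100011101 = 1309
(x ^ (x >> 1) gives the standard binary-reflected Gray code of x.)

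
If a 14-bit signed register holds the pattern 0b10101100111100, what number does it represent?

pattern = 10101100111100 (MSB is 1 ⇒ negative)
Invert: 01010011000011, add 1 → 01010011000100 = 5316, so the value is -5316.
(Equivalently: 11068 - 2^14 = 11068 - 16384 = -5316.)

-5316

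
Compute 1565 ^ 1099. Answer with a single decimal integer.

598

1565 = 11000011101
1099 = 10001001011
XOR → 01001010110 = 598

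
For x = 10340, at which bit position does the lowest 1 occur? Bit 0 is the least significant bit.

10340 = 10100001100100
Trailing zeros: 2, so the lowest set bit is bit 2 (value 4).

2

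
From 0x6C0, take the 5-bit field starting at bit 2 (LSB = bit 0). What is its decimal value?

v = 0011011000000
Shift right by 2: 00110110000
Mask low 5 bits: 10000 = 16

16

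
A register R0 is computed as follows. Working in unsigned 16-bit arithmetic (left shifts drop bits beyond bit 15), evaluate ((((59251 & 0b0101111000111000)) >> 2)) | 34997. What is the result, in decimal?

59251 = 1110011101110011
0b0101111000111000 = 0101111000111000
→ & → 0100011000110000 = 17968
→ >> 2 → 0001000110001100 = 4492
34997 = 1000100010110101
→ | → 1001100110111101 = 39357

39357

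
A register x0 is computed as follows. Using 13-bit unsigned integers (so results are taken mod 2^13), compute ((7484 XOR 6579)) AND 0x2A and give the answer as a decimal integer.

7484 = 1110100111100
6579 = 1100110110011
→ XOR → 0010010001111 = 1167
0x2A = 0000000101010
→ AND → 0000000001010 = 10

10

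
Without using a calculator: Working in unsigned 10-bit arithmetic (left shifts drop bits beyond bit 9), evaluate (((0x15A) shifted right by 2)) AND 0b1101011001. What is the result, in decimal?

80

0x15A = 0101011010
→ shifted right by 2 → 0001010110 = 86
0b1101011001 = 1101011001
→ AND → 0001010000 = 80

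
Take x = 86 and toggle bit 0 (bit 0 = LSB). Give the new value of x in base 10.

x = 01010110
bit 0 is currently 0; toggle it via x ^ (1 << 0) = x ^ 1
→ 01010111 = 87

87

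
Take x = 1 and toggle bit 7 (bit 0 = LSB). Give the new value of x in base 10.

129

x = 00000001
bit 7 is currently 0; toggle it via x ^ (1 << 7) = x ^ 128
→ 10000001 = 129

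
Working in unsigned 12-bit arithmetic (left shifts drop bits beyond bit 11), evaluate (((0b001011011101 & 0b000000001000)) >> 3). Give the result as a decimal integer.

1

0b001011011101 = 001011011101
0b000000001000 = 000000001000
→ & → 000000001000 = 8
→ >> 3 → 000000000001 = 1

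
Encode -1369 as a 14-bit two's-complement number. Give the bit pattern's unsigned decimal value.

1369 in 14 bits: 00010101011001
Invert: 11101010100110
Add 1:  11101010100111 = 15015
(Check: 2^14 - 1369 = 16384 - 1369 = 15015.)

15015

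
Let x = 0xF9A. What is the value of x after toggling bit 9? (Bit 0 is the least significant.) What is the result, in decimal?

3482

x = 0111110011010
bit 9 is currently 1; toggle it via x ^ (1 << 9) = x ^ 512
→ 0110110011010 = 3482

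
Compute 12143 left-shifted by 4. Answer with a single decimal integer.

194288

12143 = 000010111101101111
shift left by 4 → 101111011011110000 = 194288
(equivalently, 12143 × 2^4 = 12143 × 16)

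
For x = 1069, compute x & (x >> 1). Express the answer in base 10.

x = 10000101101 = 1069
x>>1 = 01000010110
AND  = 00000000100 = 4
(x & (x >> 1) has a 1 wherever x has two consecutive 1 bits.)

4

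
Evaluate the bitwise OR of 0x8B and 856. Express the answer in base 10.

987

0x8B = 0010001011
856 = 1101011000
 OR → 1111011011 = 987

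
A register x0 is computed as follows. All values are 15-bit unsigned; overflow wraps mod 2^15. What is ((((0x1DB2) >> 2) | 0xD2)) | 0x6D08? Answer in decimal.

0x1DB2 = 001110110110010
→ >> 2 → 000011101101100 = 1900
0xD2 = 000000011010010
→ | → 000011111111110 = 2046
0x6D08 = 110110100001000
→ | → 110111111111110 = 28670

28670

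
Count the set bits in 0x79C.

7

0x79C = 11110011100
Count the 1s: 1 + 1 + 1 + 1 + 1 + 1 + 1 = 7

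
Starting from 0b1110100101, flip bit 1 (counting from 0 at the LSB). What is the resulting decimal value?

x = 1110100101
bit 1 is currently 0; toggle it via x ^ (1 << 1) = x ^ 2
→ 1110100111 = 935

935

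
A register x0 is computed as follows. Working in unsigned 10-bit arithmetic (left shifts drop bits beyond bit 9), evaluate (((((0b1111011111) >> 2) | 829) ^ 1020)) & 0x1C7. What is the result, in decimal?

3

0b1111011111 = 1111011111
→ >> 2 → 0011110111 = 247
829 = 1100111101
→ | → 1111111111 = 1023
1020 = 1111111100
→ ^ → 0000000011 = 3
0x1C7 = 0111000111
→ & → 0000000011 = 3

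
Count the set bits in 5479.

5479 = 1010101100111
Count the 1s: 1 + 1 + 1 + 1 + 1 + 1 + 1 + 1 = 8

8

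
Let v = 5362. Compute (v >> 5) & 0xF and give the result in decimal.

v = 01010011110010
Shift right by 5: 010100111
Mask low 4 bits: 0111 = 7

7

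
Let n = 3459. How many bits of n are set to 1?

6

3459 = 110110000011
Count the 1s: 1 + 1 + 1 + 1 + 1 + 1 = 6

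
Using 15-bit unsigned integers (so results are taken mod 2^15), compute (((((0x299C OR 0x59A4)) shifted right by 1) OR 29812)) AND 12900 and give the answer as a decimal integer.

0x299C = 010100110011100
0x59A4 = 101100110100100
→ OR → 111100110111100 = 31164
→ shifted right by 1 → 011110011011110 = 15582
29812 = 111010001110100
→ OR → 111110011111110 = 31998
12900 = 011001001100100
→ AND → 011000001100100 = 12388

12388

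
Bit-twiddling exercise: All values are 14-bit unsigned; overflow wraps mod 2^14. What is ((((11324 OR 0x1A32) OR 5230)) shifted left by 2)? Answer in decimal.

11324 = 10110000111100
0x1A32 = 01101000110010
→ OR → 11111000111110 = 15934
5230 = 01010001101110
→ OR → 11111001111110 = 15998
→ shifted left by 2 (mod 2^14) → 11100111111000 = 14840

14840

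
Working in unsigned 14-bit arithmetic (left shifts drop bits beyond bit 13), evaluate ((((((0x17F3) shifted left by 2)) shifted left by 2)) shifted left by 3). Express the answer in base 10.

0x17F3 = 01011111110011
→ shifted left by 2 (mod 2^14) → 01111111001100 = 8140
→ shifted left by 2 (mod 2^14) → 11111100110000 = 16176
→ shifted left by 3 (mod 2^14) → 11100110000000 = 14720

14720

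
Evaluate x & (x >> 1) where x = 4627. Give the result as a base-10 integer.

x = 1001000010011 = 4627
x>>1 = 0100100001001
AND  = 0000000000001 = 1
(x & (x >> 1) has a 1 wherever x has two consecutive 1 bits.)

1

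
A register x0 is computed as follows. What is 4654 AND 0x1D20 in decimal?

4128

4654 = 1001000101110
0x1D20 = 1110100100000
AND → 1000000100000 = 4128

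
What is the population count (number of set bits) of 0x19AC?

0x19AC = 1100110101100
Count the 1s: 1 + 1 + 1 + 1 + 1 + 1 + 1 = 7

7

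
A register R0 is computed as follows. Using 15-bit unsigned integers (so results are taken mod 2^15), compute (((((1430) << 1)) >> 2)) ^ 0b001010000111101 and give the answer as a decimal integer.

5878

1430 = 000010110010110
→ << 1 (mod 2^15) → 000101100101100 = 2860
→ >> 2 → 000001011001011 = 715
0b001010000111101 = 001010000111101
→ ^ → 001011011110110 = 5878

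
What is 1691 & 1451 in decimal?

1163

1691 = 11010011011
1451 = 10110101011
AND → 10010001011 = 1163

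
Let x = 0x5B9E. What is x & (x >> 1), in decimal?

2446

x = 101101110011110 = 23454
x>>1 = 010110111001111
AND  = 000100110001110 = 2446
(x & (x >> 1) has a 1 wherever x has two consecutive 1 bits.)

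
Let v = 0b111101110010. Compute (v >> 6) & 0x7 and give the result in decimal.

5

v = 111101110010
Shift right by 6: 111101
Mask low 3 bits: 101 = 5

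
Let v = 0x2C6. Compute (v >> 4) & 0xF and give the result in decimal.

12

v = 01011000110
Shift right by 4: 0101100
Mask low 4 bits: 1100 = 12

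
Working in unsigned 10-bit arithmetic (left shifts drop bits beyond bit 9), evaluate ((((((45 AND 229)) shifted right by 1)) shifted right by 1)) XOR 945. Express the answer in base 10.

45 = 0000101101
229 = 0011100101
→ AND → 0000100101 = 37
→ shifted right by 1 → 0000010010 = 18
→ shifted right by 1 → 0000001001 = 9
945 = 1110110001
→ XOR → 1110111000 = 952

952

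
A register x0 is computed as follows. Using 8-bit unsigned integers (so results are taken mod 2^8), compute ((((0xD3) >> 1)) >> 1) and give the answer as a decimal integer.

52

0xD3 = 11010011
→ >> 1 → 01101001 = 105
→ >> 1 → 00110100 = 52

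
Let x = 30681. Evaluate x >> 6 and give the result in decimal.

30681 = 111011111011001
shift right by 6 → 000000111011111 = 479
(equivalently, floor(30681 / 64))

479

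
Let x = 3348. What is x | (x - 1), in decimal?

x = 110100010100 = 3348
x - 1 = 110100010011
OR    = 110100010111 = 3351
(x | (x - 1) sets all bits below the lowest set bit.)

3351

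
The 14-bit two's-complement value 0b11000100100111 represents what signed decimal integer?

-3801

pattern = 11000100100111 (MSB is 1 ⇒ negative)
Invert: 00111011011000, add 1 → 00111011011001 = 3801, so the value is -3801.
(Equivalently: 12583 - 2^14 = 12583 - 16384 = -3801.)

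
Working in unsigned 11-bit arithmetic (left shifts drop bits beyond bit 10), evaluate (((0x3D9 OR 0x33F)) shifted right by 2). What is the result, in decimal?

0x3D9 = 01111011001
0x33F = 01100111111
→ OR → 01111111111 = 1023
→ shifted right by 2 → 00011111111 = 255

255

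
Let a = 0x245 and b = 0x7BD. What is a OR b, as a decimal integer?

2045

0x245 = 01001000101
0x7BD = 11110111101
 OR → 11111111101 = 2045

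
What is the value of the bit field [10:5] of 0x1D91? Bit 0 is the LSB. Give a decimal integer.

44

v = 01110110010001
Shift right by 5: 011101100
Mask low 6 bits: 101100 = 44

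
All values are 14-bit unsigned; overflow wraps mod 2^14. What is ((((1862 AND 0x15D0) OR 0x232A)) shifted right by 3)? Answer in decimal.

1862 = 00011101000110
0x15D0 = 01010111010000
→ AND → 00010101000000 = 1344
0x232A = 10001100101010
→ OR → 10011101101010 = 10090
→ shifted right by 3 → 00010011101101 = 1261

1261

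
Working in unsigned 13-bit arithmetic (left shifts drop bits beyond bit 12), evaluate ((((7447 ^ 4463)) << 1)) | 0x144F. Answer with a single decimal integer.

7447 = 1110100010111
4463 = 1000101101111
→ ^ → 0110001111000 = 3192
→ << 1 (mod 2^13) → 1100011110000 = 6384
0x144F = 1010001001111
→ | → 1110011111111 = 7423

7423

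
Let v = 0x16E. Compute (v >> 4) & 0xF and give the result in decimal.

6

v = 101101110
Shift right by 4: 10110
Mask low 4 bits: 0110 = 6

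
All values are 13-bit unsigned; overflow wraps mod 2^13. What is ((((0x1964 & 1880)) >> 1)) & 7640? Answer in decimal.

128

0x1964 = 1100101100100
1880 = 0011101011000
→ & → 0000101000000 = 320
→ >> 1 → 0000010100000 = 160
7640 = 1110111011000
→ & → 0000010000000 = 128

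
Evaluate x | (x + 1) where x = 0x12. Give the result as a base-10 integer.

x = 10010 = 18
x + 1 = 10011
OR    = 10011 = 19
(x | (x + 1) sets the lowest cleared bit.)

19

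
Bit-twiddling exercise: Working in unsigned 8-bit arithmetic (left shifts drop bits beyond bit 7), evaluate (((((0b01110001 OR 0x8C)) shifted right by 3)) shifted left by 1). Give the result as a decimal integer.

0b01110001 = 01110001
0x8C = 10001100
→ OR → 11111101 = 253
→ shifted right by 3 → 00011111 = 31
→ shifted left by 1 (mod 2^8) → 00111110 = 62

62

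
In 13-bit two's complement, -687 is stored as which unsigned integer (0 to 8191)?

7505

687 in 13 bits: 0001010101111
Invert: 1110101010000
Add 1:  1110101010001 = 7505
(Check: 2^13 - 687 = 8192 - 687 = 7505.)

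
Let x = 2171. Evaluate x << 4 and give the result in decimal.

34736

2171 = 0000100001111011
shift left by 4 → 1000011110110000 = 34736
(equivalently, 2171 × 2^4 = 2171 × 16)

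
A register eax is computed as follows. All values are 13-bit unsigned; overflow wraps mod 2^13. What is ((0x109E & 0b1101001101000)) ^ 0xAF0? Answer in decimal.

6904

0x109E = 1000010011110
0b1101001101000 = 1101001101000
→ & → 1000000001000 = 4104
0xAF0 = 0101011110000
→ ^ → 1101011111000 = 6904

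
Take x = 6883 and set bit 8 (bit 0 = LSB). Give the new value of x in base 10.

7139

x = 01101011100011
bit 8 is currently 0; set it via x | (1 << 8) = x | 256
→ 01101111100011 = 7139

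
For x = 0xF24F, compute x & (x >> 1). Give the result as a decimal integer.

x = 1111001001001111 = 62031
x>>1 = 0111100100100111
AND  = 0111000000000111 = 28679
(x & (x >> 1) has a 1 wherever x has two consecutive 1 bits.)

28679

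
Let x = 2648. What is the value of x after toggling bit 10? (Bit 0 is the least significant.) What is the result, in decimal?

3672

x = 0101001011000
bit 10 is currently 0; toggle it via x ^ (1 << 10) = x ^ 1024
→ 0111001011000 = 3672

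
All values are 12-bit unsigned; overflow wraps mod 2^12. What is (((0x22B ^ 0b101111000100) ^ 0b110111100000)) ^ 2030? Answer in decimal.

0x22B = 001000101011
0b101111000100 = 101111000100
→ ^ → 100111101111 = 2543
0b110111100000 = 110111100000
→ ^ → 010000001111 = 1039
2030 = 011111101110
→ ^ → 001111100001 = 993

993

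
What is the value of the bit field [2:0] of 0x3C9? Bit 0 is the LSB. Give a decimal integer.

v = 01111001001
Shift right by 0: 01111001001
Mask low 3 bits: 001 = 1

1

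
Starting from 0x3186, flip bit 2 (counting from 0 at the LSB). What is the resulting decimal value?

x = 011000110000110
bit 2 is currently 1; toggle it via x ^ (1 << 2) = x ^ 4
→ 011000110000010 = 12674

12674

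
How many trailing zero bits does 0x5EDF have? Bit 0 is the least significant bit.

0

0x5EDF = 101111011011111
Trailing zeros: 0, so the lowest set bit is bit 0 (value 1).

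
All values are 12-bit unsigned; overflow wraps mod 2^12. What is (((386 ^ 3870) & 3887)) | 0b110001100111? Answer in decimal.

3695

386 = 000110000010
3870 = 111100011110
→ ^ → 111010011100 = 3740
3887 = 111100101111
→ & → 111000001100 = 3596
0b110001100111 = 110001100111
→ | → 111001101111 = 3695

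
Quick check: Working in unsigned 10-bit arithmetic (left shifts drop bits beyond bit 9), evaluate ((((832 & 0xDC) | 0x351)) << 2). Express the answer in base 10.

832 = 1101000000
0xDC = 0011011100
→ & → 0001000000 = 64
0x351 = 1101010001
→ | → 1101010001 = 849
→ << 2 (mod 2^10) → 0101000100 = 324

324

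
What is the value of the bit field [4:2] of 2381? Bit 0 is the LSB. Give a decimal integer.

v = 000100101001101
Shift right by 2: 0001001010011
Mask low 3 bits: 011 = 3

3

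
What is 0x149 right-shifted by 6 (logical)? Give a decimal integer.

0x149 = 101001001
shift right by 6 → 000000101 = 5
(equivalently, floor(329 / 64))

5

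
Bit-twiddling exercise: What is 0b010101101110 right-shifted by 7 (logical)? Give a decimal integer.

10

x = 10101101110
shift right by 7 → 00000001010 = 10
(equivalently, floor(1390 / 128))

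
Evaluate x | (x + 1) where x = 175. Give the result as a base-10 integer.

x = 10101111 = 175
x + 1 = 10110000
OR    = 10111111 = 191
(x | (x + 1) sets the lowest cleared bit.)

191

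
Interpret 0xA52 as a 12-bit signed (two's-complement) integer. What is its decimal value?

-1454

pattern = 101001010010 (MSB is 1 ⇒ negative)
Invert: 010110101101, add 1 → 010110101110 = 1454, so the value is -1454.
(Equivalently: 2642 - 2^12 = 2642 - 4096 = -1454.)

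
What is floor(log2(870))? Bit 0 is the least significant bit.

9

870 = 1101100110
The topmost 1 is at position 9 (since 2^9 = 512 ≤ 870 < 1024).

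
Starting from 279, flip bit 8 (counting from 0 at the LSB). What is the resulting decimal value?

23

x = 100010111
bit 8 is currently 1; toggle it via x ^ (1 << 8) = x ^ 256
→ 000010111 = 23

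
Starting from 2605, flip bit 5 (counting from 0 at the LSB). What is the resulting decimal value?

2573

x = 101000101101
bit 5 is currently 1; toggle it via x ^ (1 << 5) = x ^ 32
→ 101000001101 = 2573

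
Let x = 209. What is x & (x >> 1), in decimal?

x = 11010001 = 209
x>>1 = 01101000
AND  = 01000000 = 64
(x & (x >> 1) has a 1 wherever x has two consecutive 1 bits.)

64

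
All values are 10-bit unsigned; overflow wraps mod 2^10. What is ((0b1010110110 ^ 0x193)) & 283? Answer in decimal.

0b1010110110 = 1010110110
0x193 = 0110010011
→ ^ → 1100100101 = 805
283 = 0100011011
→ & → 0100000001 = 257

257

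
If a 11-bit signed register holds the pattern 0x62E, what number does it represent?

-466

pattern = 11000101110 (MSB is 1 ⇒ negative)
Invert: 00111010001, add 1 → 00111010010 = 466, so the value is -466.
(Equivalently: 1582 - 2^11 = 1582 - 2048 = -466.)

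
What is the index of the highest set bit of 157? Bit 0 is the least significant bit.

7

157 = 10011101
The topmost 1 is at position 7 (since 2^7 = 128 ≤ 157 < 256).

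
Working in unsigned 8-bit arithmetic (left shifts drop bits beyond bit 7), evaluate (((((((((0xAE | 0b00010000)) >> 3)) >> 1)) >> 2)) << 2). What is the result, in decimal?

8

0xAE = 10101110
0b00010000 = 00010000
→ | → 10111110 = 190
→ >> 3 → 00010111 = 23
→ >> 1 → 00001011 = 11
→ >> 2 → 00000010 = 2
→ << 2 (mod 2^8) → 00001000 = 8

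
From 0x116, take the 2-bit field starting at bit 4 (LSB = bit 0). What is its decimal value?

1

v = 00100010110
Shift right by 4: 0010001
Mask low 2 bits: 01 = 1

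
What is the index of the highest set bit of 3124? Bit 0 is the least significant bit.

3124 = 110000110100
The topmost 1 is at position 11 (since 2^11 = 2048 ≤ 3124 < 4096).

11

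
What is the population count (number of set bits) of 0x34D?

6

0x34D = 1101001101
Count the 1s: 1 + 1 + 1 + 1 + 1 + 1 = 6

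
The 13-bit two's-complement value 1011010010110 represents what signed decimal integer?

-2410

pattern = 1011010010110 (MSB is 1 ⇒ negative)
Invert: 0100101101001, add 1 → 0100101101010 = 2410, so the value is -2410.
(Equivalently: 5782 - 2^13 = 5782 - 8192 = -2410.)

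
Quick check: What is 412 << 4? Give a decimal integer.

412 = 0000110011100
shift left by 4 → 1100111000000 = 6592
(equivalently, 412 × 2^4 = 412 × 16)

6592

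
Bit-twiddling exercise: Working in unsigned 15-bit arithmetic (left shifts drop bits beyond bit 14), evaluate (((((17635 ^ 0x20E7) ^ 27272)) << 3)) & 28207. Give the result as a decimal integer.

25632

17635 = 100010011100011
0x20E7 = 010000011100111
→ ^ → 110010000000100 = 25604
27272 = 110101010001000
→ ^ → 000111010001100 = 3724
→ << 3 (mod 2^15) → 111010001100000 = 29792
28207 = 110111000101111
→ & → 110010000100000 = 25632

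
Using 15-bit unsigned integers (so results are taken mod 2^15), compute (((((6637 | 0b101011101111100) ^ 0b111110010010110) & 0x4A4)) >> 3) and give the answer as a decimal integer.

6637 = 001100111101101
0b101011101111100 = 101011101111100
→ | → 101111111111101 = 24573
0b111110010010110 = 111110010010110
→ ^ → 010001101101011 = 9067
0x4A4 = 000010010100100
→ & → 000000000100000 = 32
→ >> 3 → 000000000000100 = 4

4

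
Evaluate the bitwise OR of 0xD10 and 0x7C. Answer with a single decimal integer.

0xD10 = 110100010000
0x7C = 000001111100
 OR → 110101111100 = 3452

3452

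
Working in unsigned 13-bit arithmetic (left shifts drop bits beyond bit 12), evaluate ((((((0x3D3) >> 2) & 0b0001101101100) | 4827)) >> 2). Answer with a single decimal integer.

0x3D3 = 0001111010011
→ >> 2 → 0000011110100 = 244
0b0001101101100 = 0001101101100
→ & → 0000001100100 = 100
4827 = 1001011011011
→ | → 1001011111111 = 4863
→ >> 2 → 0010010111111 = 1215

1215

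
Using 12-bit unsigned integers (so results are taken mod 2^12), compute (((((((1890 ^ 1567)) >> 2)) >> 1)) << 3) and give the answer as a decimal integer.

1890 = 011101100010
1567 = 011000011111
→ ^ → 000101111101 = 381
→ >> 2 → 000001011111 = 95
→ >> 1 → 000000101111 = 47
→ << 3 (mod 2^12) → 000101111000 = 376

376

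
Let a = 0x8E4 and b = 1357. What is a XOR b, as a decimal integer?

0x8E4 = 100011100100
1357 = 010101001101
XOR → 110110101001 = 3497

3497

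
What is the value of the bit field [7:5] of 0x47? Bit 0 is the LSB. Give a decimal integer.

v = 000001000111
Shift right by 5: 0000010
Mask low 3 bits: 010 = 2

2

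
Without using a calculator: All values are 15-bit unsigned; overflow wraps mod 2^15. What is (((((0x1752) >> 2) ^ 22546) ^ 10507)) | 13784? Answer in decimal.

30173

0x1752 = 001011101010010
→ >> 2 → 000010111010100 = 1492
22546 = 101100000010010
→ ^ → 101110111000110 = 24006
10507 = 010100100001011
→ ^ → 111010011001101 = 29901
13784 = 011010111011000
→ | → 111010111011101 = 30173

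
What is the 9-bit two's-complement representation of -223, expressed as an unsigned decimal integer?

289

223 in 9 bits: 011011111
Invert: 100100000
Add 1:  100100001 = 289
(Check: 2^9 - 223 = 512 - 223 = 289.)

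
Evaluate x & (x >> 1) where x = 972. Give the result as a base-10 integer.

x = 1111001100 = 972
x>>1 = 0111100110
AND  = 0111000100 = 452
(x & (x >> 1) has a 1 wherever x has two consecutive 1 bits.)

452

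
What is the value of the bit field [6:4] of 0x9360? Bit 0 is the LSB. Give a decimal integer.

v = 1001001101100000
Shift right by 4: 100100110110
Mask low 3 bits: 110 = 6

6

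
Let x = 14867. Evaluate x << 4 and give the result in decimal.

14867 = 000011101000010011
shift left by 4 → 111010000100110000 = 237872
(equivalently, 14867 × 2^4 = 14867 × 16)

237872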